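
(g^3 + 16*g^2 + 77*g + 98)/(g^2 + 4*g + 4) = (g^2 + 14*g + 49)/(g + 2)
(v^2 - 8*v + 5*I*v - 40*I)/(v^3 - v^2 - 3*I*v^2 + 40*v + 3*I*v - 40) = (v - 8)/(v^2 - v*(1 + 8*I) + 8*I)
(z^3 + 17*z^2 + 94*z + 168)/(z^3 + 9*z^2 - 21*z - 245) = (z^2 + 10*z + 24)/(z^2 + 2*z - 35)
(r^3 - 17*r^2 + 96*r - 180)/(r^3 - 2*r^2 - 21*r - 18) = (r^2 - 11*r + 30)/(r^2 + 4*r + 3)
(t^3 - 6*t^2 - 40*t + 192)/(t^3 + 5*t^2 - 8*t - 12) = (t^2 - 12*t + 32)/(t^2 - t - 2)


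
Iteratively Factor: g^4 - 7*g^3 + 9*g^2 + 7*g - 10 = (g - 2)*(g^3 - 5*g^2 - g + 5) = (g - 5)*(g - 2)*(g^2 - 1) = (g - 5)*(g - 2)*(g + 1)*(g - 1)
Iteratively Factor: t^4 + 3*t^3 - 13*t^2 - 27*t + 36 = (t - 3)*(t^3 + 6*t^2 + 5*t - 12) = (t - 3)*(t + 4)*(t^2 + 2*t - 3) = (t - 3)*(t - 1)*(t + 4)*(t + 3)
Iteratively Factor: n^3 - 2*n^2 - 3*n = (n + 1)*(n^2 - 3*n) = n*(n + 1)*(n - 3)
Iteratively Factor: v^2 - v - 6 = (v + 2)*(v - 3)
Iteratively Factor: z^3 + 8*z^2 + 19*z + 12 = (z + 1)*(z^2 + 7*z + 12) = (z + 1)*(z + 4)*(z + 3)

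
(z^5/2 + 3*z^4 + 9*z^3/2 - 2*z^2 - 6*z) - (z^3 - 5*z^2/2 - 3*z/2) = z^5/2 + 3*z^4 + 7*z^3/2 + z^2/2 - 9*z/2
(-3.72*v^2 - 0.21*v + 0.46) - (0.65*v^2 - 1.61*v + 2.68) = -4.37*v^2 + 1.4*v - 2.22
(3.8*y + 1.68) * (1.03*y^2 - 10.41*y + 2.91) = 3.914*y^3 - 37.8276*y^2 - 6.4308*y + 4.8888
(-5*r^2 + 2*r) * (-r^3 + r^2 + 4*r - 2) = 5*r^5 - 7*r^4 - 18*r^3 + 18*r^2 - 4*r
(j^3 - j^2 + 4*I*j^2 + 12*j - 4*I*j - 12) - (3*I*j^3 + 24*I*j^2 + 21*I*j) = j^3 - 3*I*j^3 - j^2 - 20*I*j^2 + 12*j - 25*I*j - 12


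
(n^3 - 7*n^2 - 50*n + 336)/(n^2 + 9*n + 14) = (n^2 - 14*n + 48)/(n + 2)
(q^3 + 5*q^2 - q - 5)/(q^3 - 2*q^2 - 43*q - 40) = (q - 1)/(q - 8)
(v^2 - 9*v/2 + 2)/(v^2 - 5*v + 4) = (v - 1/2)/(v - 1)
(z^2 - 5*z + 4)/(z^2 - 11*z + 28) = (z - 1)/(z - 7)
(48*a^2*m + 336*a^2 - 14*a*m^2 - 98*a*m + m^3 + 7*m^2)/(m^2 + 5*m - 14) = (48*a^2 - 14*a*m + m^2)/(m - 2)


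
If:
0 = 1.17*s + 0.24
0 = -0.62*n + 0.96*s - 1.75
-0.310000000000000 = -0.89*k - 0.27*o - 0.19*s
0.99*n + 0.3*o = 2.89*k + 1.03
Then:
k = -0.97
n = -3.14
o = 4.48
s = -0.21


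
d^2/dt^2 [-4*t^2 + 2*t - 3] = -8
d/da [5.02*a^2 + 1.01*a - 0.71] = 10.04*a + 1.01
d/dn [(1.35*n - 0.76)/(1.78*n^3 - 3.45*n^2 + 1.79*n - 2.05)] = (-4.806*n^3 + 8.7159*n^2 - 5.244*n - 1.4071)/(3.1684*n^6 - 12.282*n^5 + 18.2749*n^4 - 19.649*n^3 + 17.3491*n^2 - 7.339*n + 4.2025)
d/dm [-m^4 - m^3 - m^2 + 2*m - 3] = -4*m^3 - 3*m^2 - 2*m + 2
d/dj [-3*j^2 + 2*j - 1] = 2 - 6*j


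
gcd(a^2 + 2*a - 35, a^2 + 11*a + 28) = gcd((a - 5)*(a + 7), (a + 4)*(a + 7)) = a + 7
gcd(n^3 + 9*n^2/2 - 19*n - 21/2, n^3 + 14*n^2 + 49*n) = n + 7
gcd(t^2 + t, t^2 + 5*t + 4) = t + 1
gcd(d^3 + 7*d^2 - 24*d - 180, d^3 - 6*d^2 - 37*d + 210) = d^2 + d - 30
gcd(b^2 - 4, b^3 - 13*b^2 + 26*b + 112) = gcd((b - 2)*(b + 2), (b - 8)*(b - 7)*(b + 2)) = b + 2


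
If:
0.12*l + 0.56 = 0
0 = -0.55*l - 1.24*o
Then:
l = -4.67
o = 2.07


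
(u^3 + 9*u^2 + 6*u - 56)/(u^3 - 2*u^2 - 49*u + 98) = (u + 4)/(u - 7)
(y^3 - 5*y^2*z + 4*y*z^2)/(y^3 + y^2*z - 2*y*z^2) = (y - 4*z)/(y + 2*z)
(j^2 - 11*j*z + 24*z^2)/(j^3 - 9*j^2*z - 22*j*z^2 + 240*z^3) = (-j + 3*z)/(-j^2 + j*z + 30*z^2)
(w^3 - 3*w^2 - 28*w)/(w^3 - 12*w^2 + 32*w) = (w^2 - 3*w - 28)/(w^2 - 12*w + 32)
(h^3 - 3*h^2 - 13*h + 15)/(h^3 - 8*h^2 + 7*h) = (h^2 - 2*h - 15)/(h*(h - 7))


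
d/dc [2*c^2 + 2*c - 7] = 4*c + 2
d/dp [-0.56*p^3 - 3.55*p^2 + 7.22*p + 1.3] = -1.68*p^2 - 7.1*p + 7.22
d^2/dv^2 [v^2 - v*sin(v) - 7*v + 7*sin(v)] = v*sin(v) - 7*sin(v) - 2*cos(v) + 2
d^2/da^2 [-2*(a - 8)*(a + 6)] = -4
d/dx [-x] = -1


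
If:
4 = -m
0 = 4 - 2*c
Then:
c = 2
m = -4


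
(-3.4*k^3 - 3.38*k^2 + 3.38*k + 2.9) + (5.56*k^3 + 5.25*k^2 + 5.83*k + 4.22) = 2.16*k^3 + 1.87*k^2 + 9.21*k + 7.12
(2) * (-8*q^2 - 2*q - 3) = -16*q^2 - 4*q - 6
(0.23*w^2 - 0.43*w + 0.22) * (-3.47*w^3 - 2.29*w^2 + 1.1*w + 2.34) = -0.7981*w^5 + 0.9654*w^4 + 0.4743*w^3 - 0.4386*w^2 - 0.7642*w + 0.5148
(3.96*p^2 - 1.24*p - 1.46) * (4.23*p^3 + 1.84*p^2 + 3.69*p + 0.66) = 16.7508*p^5 + 2.0412*p^4 + 6.155*p^3 - 4.6484*p^2 - 6.2058*p - 0.9636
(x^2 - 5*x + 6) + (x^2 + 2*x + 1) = 2*x^2 - 3*x + 7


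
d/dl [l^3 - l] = 3*l^2 - 1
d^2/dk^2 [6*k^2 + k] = 12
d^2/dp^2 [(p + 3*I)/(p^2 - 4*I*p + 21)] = 2/(p^3 - 21*I*p^2 - 147*p + 343*I)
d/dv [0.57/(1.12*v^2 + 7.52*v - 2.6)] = (-1.2768*v - 4.2864)/(1.12*v^2 + 7.52*v - 2.6)^2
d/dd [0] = 0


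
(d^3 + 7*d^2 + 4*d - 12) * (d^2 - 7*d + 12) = d^5 - 33*d^3 + 44*d^2 + 132*d - 144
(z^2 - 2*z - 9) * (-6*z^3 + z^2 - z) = -6*z^5 + 13*z^4 + 51*z^3 - 7*z^2 + 9*z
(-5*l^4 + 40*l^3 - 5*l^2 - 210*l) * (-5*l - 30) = 25*l^5 - 50*l^4 - 1175*l^3 + 1200*l^2 + 6300*l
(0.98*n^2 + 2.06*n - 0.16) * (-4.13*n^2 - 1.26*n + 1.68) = -4.0474*n^4 - 9.7426*n^3 - 0.2884*n^2 + 3.6624*n - 0.2688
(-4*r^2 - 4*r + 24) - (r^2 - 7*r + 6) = -5*r^2 + 3*r + 18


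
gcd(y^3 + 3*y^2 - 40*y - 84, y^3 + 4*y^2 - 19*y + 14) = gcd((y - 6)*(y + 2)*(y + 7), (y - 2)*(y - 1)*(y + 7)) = y + 7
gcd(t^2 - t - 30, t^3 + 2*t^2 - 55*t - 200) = t + 5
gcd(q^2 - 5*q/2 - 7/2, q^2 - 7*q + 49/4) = q - 7/2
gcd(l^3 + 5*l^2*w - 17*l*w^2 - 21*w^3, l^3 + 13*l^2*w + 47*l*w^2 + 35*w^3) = l^2 + 8*l*w + 7*w^2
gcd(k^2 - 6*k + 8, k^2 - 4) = k - 2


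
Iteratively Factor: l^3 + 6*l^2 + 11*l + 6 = (l + 1)*(l^2 + 5*l + 6) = (l + 1)*(l + 2)*(l + 3)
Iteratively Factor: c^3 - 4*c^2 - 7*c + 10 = (c - 1)*(c^2 - 3*c - 10) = (c - 1)*(c + 2)*(c - 5)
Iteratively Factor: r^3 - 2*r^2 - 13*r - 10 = (r - 5)*(r^2 + 3*r + 2) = (r - 5)*(r + 1)*(r + 2)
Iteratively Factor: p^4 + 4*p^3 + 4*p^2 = (p)*(p^3 + 4*p^2 + 4*p) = p*(p + 2)*(p^2 + 2*p) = p*(p + 2)^2*(p)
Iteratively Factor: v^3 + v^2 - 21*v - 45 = (v + 3)*(v^2 - 2*v - 15) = (v - 5)*(v + 3)*(v + 3)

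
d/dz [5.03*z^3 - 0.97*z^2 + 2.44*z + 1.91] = 15.09*z^2 - 1.94*z + 2.44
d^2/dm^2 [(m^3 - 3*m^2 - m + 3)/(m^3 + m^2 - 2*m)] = 2*(-4*m^3 - 9*m^2 - 18*m - 12)/(m^3*(m^3 + 6*m^2 + 12*m + 8))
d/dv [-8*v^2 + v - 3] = 1 - 16*v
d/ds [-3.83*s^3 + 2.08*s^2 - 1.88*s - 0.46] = -11.49*s^2 + 4.16*s - 1.88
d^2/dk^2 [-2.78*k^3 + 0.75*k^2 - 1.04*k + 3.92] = 1.5 - 16.68*k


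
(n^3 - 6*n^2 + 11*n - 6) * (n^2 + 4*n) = n^5 - 2*n^4 - 13*n^3 + 38*n^2 - 24*n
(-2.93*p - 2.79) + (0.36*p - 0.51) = -2.57*p - 3.3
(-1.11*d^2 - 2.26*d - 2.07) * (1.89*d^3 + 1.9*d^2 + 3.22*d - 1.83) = -2.0979*d^5 - 6.3804*d^4 - 11.7805*d^3 - 9.1789*d^2 - 2.5296*d + 3.7881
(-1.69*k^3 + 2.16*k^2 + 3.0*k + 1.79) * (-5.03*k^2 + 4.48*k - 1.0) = 8.5007*k^5 - 18.436*k^4 - 3.7232*k^3 + 2.2763*k^2 + 5.0192*k - 1.79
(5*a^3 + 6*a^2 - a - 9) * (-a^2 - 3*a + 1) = -5*a^5 - 21*a^4 - 12*a^3 + 18*a^2 + 26*a - 9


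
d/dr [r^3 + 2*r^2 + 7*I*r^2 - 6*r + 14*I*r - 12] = 3*r^2 + r*(4 + 14*I) - 6 + 14*I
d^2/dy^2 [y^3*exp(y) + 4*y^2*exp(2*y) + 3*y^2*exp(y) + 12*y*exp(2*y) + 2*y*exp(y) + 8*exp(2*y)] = (y^3 + 16*y^2*exp(y) + 9*y^2 + 80*y*exp(y) + 20*y + 88*exp(y) + 10)*exp(y)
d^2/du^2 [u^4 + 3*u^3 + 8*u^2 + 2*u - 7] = 12*u^2 + 18*u + 16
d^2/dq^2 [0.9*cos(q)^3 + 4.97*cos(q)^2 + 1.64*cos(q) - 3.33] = -8.1*cos(q)^3 - 19.88*cos(q)^2 + 3.76*cos(q) + 9.94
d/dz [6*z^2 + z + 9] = 12*z + 1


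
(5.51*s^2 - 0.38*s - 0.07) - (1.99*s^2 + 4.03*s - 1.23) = 3.52*s^2 - 4.41*s + 1.16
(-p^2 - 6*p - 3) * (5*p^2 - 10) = -5*p^4 - 30*p^3 - 5*p^2 + 60*p + 30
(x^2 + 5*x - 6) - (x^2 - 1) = 5*x - 5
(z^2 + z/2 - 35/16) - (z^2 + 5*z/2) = -2*z - 35/16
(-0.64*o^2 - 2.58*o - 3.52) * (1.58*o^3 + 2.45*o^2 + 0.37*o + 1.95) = -1.0112*o^5 - 5.6444*o^4 - 12.1194*o^3 - 10.8266*o^2 - 6.3334*o - 6.864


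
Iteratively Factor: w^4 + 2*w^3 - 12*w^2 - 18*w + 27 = (w + 3)*(w^3 - w^2 - 9*w + 9) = (w - 1)*(w + 3)*(w^2 - 9) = (w - 3)*(w - 1)*(w + 3)*(w + 3)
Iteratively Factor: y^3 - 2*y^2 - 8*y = (y + 2)*(y^2 - 4*y) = (y - 4)*(y + 2)*(y)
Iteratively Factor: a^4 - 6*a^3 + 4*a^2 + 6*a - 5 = (a + 1)*(a^3 - 7*a^2 + 11*a - 5) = (a - 5)*(a + 1)*(a^2 - 2*a + 1) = (a - 5)*(a - 1)*(a + 1)*(a - 1)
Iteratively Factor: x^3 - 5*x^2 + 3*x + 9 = (x - 3)*(x^2 - 2*x - 3) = (x - 3)*(x + 1)*(x - 3)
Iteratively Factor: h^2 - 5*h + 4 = (h - 4)*(h - 1)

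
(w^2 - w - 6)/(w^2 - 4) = (w - 3)/(w - 2)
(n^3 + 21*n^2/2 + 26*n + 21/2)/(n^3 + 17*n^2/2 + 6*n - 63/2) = (2*n + 1)/(2*n - 3)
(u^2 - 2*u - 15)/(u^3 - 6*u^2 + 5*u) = (u + 3)/(u*(u - 1))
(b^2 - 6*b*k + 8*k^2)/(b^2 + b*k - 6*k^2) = (b - 4*k)/(b + 3*k)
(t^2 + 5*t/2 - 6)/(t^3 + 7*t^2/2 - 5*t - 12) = (2*t - 3)/(2*t^2 - t - 6)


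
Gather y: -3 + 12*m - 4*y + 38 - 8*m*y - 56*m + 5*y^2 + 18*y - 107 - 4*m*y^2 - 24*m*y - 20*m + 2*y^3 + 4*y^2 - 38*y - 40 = -64*m + 2*y^3 + y^2*(9 - 4*m) + y*(-32*m - 24) - 112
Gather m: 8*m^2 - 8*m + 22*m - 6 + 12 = 8*m^2 + 14*m + 6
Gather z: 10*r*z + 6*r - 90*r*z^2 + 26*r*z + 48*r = -90*r*z^2 + 36*r*z + 54*r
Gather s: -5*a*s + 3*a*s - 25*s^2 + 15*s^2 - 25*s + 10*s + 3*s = -10*s^2 + s*(-2*a - 12)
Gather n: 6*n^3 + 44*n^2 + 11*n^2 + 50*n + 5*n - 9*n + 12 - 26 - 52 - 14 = 6*n^3 + 55*n^2 + 46*n - 80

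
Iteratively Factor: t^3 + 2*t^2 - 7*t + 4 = (t - 1)*(t^2 + 3*t - 4) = (t - 1)*(t + 4)*(t - 1)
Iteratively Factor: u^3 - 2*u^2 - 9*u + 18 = (u + 3)*(u^2 - 5*u + 6) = (u - 3)*(u + 3)*(u - 2)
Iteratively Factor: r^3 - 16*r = (r)*(r^2 - 16) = r*(r - 4)*(r + 4)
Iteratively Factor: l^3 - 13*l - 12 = (l + 3)*(l^2 - 3*l - 4) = (l + 1)*(l + 3)*(l - 4)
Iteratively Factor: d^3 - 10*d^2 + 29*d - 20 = (d - 5)*(d^2 - 5*d + 4) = (d - 5)*(d - 1)*(d - 4)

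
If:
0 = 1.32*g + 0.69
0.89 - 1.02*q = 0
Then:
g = -0.52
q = 0.87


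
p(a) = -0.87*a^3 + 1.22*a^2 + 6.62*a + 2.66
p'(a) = -2.61*a^2 + 2.44*a + 6.62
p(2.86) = 11.22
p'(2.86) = -7.75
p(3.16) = 8.31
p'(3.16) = -11.73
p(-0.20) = 1.39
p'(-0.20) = 6.03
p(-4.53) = 78.58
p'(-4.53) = -57.99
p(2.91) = 10.82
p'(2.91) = -8.38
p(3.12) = 8.77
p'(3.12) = -11.17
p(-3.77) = 41.66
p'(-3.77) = -39.67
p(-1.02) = -1.90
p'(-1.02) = 1.42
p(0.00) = 2.66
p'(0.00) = 6.62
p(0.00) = 2.66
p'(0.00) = 6.62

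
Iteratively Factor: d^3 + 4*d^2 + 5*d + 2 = (d + 1)*(d^2 + 3*d + 2) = (d + 1)*(d + 2)*(d + 1)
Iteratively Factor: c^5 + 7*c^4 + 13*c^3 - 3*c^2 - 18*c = (c + 2)*(c^4 + 5*c^3 + 3*c^2 - 9*c) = (c - 1)*(c + 2)*(c^3 + 6*c^2 + 9*c) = c*(c - 1)*(c + 2)*(c^2 + 6*c + 9) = c*(c - 1)*(c + 2)*(c + 3)*(c + 3)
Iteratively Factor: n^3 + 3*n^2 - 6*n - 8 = (n - 2)*(n^2 + 5*n + 4) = (n - 2)*(n + 1)*(n + 4)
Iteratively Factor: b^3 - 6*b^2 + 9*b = (b)*(b^2 - 6*b + 9) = b*(b - 3)*(b - 3)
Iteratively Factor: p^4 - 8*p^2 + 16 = (p - 2)*(p^3 + 2*p^2 - 4*p - 8) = (p - 2)*(p + 2)*(p^2 - 4) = (p - 2)^2*(p + 2)*(p + 2)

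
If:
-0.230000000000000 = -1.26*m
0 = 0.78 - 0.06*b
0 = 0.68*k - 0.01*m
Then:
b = 13.00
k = 0.00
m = 0.18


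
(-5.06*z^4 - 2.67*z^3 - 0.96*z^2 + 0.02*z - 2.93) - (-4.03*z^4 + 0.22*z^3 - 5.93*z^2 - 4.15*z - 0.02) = -1.03*z^4 - 2.89*z^3 + 4.97*z^2 + 4.17*z - 2.91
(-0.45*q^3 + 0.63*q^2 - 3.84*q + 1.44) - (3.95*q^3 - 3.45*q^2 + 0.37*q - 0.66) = -4.4*q^3 + 4.08*q^2 - 4.21*q + 2.1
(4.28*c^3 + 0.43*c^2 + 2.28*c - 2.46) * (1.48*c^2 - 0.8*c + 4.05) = 6.3344*c^5 - 2.7876*c^4 + 20.3644*c^3 - 3.7233*c^2 + 11.202*c - 9.963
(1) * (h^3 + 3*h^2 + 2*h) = h^3 + 3*h^2 + 2*h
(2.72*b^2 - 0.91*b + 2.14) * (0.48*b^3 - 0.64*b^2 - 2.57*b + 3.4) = 1.3056*b^5 - 2.1776*b^4 - 5.3808*b^3 + 10.2171*b^2 - 8.5938*b + 7.276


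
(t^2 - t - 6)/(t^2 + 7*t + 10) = (t - 3)/(t + 5)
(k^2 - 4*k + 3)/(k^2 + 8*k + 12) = (k^2 - 4*k + 3)/(k^2 + 8*k + 12)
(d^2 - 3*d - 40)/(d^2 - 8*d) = (d + 5)/d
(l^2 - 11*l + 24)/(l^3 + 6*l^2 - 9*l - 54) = (l - 8)/(l^2 + 9*l + 18)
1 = 1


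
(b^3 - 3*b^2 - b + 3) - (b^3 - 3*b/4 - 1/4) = -3*b^2 - b/4 + 13/4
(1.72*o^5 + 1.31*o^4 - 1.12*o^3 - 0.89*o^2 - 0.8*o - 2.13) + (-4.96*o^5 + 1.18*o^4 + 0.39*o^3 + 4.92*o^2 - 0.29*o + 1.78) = -3.24*o^5 + 2.49*o^4 - 0.73*o^3 + 4.03*o^2 - 1.09*o - 0.35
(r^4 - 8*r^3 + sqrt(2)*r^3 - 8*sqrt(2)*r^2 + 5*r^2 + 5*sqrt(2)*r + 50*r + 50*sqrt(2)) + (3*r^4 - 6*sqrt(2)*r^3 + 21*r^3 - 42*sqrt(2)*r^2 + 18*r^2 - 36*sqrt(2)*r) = 4*r^4 - 5*sqrt(2)*r^3 + 13*r^3 - 50*sqrt(2)*r^2 + 23*r^2 - 31*sqrt(2)*r + 50*r + 50*sqrt(2)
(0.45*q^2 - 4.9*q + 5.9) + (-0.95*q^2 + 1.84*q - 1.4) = -0.5*q^2 - 3.06*q + 4.5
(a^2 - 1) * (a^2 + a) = a^4 + a^3 - a^2 - a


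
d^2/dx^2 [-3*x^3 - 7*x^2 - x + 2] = -18*x - 14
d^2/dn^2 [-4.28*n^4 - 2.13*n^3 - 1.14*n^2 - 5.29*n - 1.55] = -51.36*n^2 - 12.78*n - 2.28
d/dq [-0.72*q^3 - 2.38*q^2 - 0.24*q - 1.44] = -2.16*q^2 - 4.76*q - 0.24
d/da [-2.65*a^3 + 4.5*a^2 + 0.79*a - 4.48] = -7.95*a^2 + 9.0*a + 0.79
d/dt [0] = 0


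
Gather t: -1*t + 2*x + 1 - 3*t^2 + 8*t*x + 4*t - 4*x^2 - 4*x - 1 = -3*t^2 + t*(8*x + 3) - 4*x^2 - 2*x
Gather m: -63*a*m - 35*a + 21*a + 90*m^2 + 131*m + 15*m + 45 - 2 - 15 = -14*a + 90*m^2 + m*(146 - 63*a) + 28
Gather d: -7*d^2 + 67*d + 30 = -7*d^2 + 67*d + 30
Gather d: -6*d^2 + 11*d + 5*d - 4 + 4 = -6*d^2 + 16*d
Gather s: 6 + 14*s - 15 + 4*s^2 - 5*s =4*s^2 + 9*s - 9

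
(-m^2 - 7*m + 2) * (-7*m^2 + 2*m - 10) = 7*m^4 + 47*m^3 - 18*m^2 + 74*m - 20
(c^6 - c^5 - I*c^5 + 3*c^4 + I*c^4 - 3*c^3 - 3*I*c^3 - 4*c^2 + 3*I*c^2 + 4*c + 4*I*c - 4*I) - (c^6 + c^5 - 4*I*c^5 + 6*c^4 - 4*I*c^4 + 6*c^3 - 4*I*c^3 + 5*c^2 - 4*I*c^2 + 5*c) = -2*c^5 + 3*I*c^5 - 3*c^4 + 5*I*c^4 - 9*c^3 + I*c^3 - 9*c^2 + 7*I*c^2 - c + 4*I*c - 4*I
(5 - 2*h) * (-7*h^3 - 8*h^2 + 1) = 14*h^4 - 19*h^3 - 40*h^2 - 2*h + 5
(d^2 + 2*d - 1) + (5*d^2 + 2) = 6*d^2 + 2*d + 1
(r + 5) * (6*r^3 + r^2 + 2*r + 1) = 6*r^4 + 31*r^3 + 7*r^2 + 11*r + 5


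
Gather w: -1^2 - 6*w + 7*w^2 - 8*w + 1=7*w^2 - 14*w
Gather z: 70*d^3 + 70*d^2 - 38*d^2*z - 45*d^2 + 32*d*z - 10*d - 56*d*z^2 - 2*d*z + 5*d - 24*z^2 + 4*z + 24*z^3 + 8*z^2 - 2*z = 70*d^3 + 25*d^2 - 5*d + 24*z^3 + z^2*(-56*d - 16) + z*(-38*d^2 + 30*d + 2)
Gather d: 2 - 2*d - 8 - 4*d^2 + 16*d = -4*d^2 + 14*d - 6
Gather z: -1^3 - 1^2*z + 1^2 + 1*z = 0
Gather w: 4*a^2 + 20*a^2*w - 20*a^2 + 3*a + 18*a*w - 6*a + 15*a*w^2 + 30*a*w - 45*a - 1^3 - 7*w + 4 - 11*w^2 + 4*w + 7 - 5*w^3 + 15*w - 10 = -16*a^2 - 48*a - 5*w^3 + w^2*(15*a - 11) + w*(20*a^2 + 48*a + 12)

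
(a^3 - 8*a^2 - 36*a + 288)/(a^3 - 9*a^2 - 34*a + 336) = (a - 6)/(a - 7)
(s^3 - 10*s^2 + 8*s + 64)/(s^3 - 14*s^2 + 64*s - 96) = (s^2 - 6*s - 16)/(s^2 - 10*s + 24)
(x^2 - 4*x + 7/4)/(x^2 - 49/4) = (2*x - 1)/(2*x + 7)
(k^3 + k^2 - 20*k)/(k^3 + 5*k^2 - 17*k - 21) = k*(k^2 + k - 20)/(k^3 + 5*k^2 - 17*k - 21)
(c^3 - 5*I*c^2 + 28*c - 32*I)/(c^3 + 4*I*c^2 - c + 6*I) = (c^2 - 4*I*c + 32)/(c^2 + 5*I*c - 6)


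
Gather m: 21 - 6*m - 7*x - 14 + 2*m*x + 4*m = m*(2*x - 2) - 7*x + 7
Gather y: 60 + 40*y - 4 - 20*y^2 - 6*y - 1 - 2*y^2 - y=-22*y^2 + 33*y + 55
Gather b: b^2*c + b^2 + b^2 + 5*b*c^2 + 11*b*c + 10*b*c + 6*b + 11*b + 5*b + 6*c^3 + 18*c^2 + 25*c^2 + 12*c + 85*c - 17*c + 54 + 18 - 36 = b^2*(c + 2) + b*(5*c^2 + 21*c + 22) + 6*c^3 + 43*c^2 + 80*c + 36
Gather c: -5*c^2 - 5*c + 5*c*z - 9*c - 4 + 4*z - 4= -5*c^2 + c*(5*z - 14) + 4*z - 8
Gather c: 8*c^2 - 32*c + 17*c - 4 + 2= 8*c^2 - 15*c - 2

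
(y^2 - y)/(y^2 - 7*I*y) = (y - 1)/(y - 7*I)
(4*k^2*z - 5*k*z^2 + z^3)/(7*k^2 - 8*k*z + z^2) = z*(-4*k + z)/(-7*k + z)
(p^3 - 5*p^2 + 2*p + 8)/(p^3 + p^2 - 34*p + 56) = (p + 1)/(p + 7)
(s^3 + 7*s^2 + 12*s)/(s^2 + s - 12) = s*(s + 3)/(s - 3)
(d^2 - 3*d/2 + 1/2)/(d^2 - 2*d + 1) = (d - 1/2)/(d - 1)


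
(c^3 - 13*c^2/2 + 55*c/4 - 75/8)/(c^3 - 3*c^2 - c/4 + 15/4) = (c - 5/2)/(c + 1)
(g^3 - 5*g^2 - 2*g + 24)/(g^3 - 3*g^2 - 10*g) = (g^2 - 7*g + 12)/(g*(g - 5))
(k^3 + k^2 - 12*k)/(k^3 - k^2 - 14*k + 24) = k/(k - 2)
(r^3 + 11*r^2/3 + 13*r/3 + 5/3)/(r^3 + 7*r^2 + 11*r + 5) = (r + 5/3)/(r + 5)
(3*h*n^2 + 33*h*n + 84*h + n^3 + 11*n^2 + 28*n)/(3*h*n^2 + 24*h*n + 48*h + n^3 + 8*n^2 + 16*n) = (n + 7)/(n + 4)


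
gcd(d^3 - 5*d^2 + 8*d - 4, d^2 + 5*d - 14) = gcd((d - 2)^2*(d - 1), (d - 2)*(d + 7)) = d - 2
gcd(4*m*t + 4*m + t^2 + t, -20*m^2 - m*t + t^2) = 4*m + t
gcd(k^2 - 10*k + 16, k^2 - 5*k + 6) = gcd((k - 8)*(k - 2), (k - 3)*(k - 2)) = k - 2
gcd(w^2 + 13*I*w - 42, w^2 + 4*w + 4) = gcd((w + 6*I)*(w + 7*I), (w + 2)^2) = 1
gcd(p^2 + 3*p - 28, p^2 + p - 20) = p - 4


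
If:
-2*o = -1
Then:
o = 1/2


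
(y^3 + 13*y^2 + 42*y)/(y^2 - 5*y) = (y^2 + 13*y + 42)/(y - 5)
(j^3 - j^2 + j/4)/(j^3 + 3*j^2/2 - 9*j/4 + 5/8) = 2*j/(2*j + 5)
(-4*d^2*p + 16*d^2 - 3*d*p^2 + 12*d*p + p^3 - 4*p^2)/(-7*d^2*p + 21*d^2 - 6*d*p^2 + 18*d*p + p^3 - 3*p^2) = (-4*d*p + 16*d + p^2 - 4*p)/(-7*d*p + 21*d + p^2 - 3*p)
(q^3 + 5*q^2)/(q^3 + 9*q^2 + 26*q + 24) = q^2*(q + 5)/(q^3 + 9*q^2 + 26*q + 24)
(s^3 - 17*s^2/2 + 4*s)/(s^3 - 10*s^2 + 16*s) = (s - 1/2)/(s - 2)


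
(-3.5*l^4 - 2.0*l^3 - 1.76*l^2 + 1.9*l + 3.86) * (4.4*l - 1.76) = -15.4*l^5 - 2.64*l^4 - 4.224*l^3 + 11.4576*l^2 + 13.64*l - 6.7936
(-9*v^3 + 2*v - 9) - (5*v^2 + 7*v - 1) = -9*v^3 - 5*v^2 - 5*v - 8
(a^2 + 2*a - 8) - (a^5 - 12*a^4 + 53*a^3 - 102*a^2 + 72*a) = -a^5 + 12*a^4 - 53*a^3 + 103*a^2 - 70*a - 8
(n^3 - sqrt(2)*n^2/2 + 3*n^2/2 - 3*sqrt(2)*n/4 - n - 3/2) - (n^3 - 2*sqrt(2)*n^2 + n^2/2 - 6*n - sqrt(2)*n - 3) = n^2 + 3*sqrt(2)*n^2/2 + sqrt(2)*n/4 + 5*n + 3/2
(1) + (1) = 2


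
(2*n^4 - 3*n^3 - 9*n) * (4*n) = 8*n^5 - 12*n^4 - 36*n^2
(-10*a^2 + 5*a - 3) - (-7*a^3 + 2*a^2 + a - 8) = 7*a^3 - 12*a^2 + 4*a + 5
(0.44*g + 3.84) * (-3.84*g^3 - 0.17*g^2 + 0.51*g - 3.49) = -1.6896*g^4 - 14.8204*g^3 - 0.4284*g^2 + 0.4228*g - 13.4016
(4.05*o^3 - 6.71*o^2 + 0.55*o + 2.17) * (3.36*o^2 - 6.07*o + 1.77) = 13.608*o^5 - 47.1291*o^4 + 49.7462*o^3 - 7.924*o^2 - 12.1984*o + 3.8409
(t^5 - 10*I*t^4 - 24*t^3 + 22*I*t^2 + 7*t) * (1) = t^5 - 10*I*t^4 - 24*t^3 + 22*I*t^2 + 7*t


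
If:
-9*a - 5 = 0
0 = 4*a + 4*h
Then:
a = -5/9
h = 5/9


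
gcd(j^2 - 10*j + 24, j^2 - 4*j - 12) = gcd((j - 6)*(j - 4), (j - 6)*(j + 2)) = j - 6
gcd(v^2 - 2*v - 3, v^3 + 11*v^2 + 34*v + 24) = v + 1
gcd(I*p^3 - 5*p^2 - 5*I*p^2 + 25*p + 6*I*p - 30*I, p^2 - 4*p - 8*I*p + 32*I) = 1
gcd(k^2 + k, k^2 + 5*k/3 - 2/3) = 1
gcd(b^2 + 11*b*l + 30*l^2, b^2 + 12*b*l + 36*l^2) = b + 6*l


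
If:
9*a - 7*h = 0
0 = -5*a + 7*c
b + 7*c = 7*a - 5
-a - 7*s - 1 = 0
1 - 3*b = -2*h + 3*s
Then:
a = 115/21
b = 125/21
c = 575/147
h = 345/49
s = -136/147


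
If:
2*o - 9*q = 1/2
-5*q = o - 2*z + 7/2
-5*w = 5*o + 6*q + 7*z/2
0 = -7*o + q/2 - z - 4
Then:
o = -203/286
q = -61/286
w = 2073/5720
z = 493/572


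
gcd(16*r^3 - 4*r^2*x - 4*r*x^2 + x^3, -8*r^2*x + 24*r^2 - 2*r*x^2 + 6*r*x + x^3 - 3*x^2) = -8*r^2 - 2*r*x + x^2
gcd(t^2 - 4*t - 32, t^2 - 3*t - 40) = t - 8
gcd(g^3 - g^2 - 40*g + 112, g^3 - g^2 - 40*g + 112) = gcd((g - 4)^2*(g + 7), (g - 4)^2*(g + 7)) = g^3 - g^2 - 40*g + 112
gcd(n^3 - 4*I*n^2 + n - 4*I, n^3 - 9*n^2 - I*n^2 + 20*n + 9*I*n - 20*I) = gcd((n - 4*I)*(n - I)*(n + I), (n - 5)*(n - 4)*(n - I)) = n - I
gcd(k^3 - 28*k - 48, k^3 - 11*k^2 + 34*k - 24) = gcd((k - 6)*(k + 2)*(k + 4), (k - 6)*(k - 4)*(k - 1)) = k - 6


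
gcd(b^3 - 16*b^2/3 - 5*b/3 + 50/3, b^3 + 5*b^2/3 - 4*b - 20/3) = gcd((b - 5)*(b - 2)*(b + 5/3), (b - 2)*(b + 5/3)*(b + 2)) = b^2 - b/3 - 10/3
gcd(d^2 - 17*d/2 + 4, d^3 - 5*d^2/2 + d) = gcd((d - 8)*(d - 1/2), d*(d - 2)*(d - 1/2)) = d - 1/2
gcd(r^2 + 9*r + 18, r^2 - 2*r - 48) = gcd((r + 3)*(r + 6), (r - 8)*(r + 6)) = r + 6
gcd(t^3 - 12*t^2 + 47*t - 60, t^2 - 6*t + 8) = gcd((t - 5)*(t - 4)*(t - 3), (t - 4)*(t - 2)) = t - 4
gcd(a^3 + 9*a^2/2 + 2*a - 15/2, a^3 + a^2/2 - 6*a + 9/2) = a^2 + 2*a - 3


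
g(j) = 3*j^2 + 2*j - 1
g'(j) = 6*j + 2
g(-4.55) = 52.01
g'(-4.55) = -25.30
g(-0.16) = -1.24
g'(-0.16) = 1.04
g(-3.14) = 22.30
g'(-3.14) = -16.84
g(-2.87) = 17.97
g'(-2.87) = -15.22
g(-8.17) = 182.91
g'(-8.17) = -47.02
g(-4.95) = 62.61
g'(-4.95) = -27.70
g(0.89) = 3.16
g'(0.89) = 7.34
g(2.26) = 18.84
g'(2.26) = 15.56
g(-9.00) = 224.00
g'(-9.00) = -52.00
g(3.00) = 32.00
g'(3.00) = 20.00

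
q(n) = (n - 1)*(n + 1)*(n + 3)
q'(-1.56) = -3.06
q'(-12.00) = 359.00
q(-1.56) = 2.06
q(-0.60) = -1.54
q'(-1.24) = -3.83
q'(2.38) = 30.27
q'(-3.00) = 8.00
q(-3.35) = -3.58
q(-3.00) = 0.00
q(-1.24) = 0.95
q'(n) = (n - 1)*(n + 1) + (n - 1)*(n + 3) + (n + 1)*(n + 3)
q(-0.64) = -1.39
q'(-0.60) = -3.52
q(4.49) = 143.51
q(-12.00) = -1287.00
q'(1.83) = 20.03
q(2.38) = 25.09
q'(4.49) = 86.42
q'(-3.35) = 12.57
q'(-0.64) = -3.61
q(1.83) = 11.35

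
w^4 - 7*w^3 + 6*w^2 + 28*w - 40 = (w - 5)*(w - 2)^2*(w + 2)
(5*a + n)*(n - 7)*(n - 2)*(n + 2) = 5*a*n^3 - 35*a*n^2 - 20*a*n + 140*a + n^4 - 7*n^3 - 4*n^2 + 28*n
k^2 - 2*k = k*(k - 2)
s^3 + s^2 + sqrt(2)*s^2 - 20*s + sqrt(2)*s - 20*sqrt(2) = (s - 4)*(s + 5)*(s + sqrt(2))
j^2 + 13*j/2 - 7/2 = (j - 1/2)*(j + 7)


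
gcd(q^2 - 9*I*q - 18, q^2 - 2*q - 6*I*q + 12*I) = q - 6*I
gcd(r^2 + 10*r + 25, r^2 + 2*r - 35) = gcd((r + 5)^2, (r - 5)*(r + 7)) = 1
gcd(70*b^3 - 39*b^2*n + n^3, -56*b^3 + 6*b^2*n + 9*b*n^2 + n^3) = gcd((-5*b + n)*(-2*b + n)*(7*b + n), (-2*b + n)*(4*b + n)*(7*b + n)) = 14*b^2 - 5*b*n - n^2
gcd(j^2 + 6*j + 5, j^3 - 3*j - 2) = j + 1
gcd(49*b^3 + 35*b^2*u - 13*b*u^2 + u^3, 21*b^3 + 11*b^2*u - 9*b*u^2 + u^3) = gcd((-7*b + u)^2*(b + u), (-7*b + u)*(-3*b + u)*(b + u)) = -7*b^2 - 6*b*u + u^2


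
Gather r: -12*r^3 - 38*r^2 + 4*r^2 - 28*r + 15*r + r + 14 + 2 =-12*r^3 - 34*r^2 - 12*r + 16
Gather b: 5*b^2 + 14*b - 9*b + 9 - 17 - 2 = 5*b^2 + 5*b - 10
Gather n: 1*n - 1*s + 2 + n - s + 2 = 2*n - 2*s + 4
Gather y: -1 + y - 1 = y - 2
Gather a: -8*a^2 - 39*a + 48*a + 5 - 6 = -8*a^2 + 9*a - 1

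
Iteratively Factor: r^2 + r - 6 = (r - 2)*(r + 3)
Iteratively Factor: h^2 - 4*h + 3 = (h - 3)*(h - 1)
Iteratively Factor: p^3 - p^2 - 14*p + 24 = (p - 3)*(p^2 + 2*p - 8) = (p - 3)*(p - 2)*(p + 4)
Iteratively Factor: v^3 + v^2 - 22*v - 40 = (v + 4)*(v^2 - 3*v - 10) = (v - 5)*(v + 4)*(v + 2)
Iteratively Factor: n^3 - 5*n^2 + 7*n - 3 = (n - 3)*(n^2 - 2*n + 1) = (n - 3)*(n - 1)*(n - 1)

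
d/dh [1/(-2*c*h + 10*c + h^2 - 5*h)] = (2*c - 2*h + 5)/(2*c*h - 10*c - h^2 + 5*h)^2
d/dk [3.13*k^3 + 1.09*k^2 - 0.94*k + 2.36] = 9.39*k^2 + 2.18*k - 0.94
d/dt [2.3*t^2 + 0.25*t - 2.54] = 4.6*t + 0.25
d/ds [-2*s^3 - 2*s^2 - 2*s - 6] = -6*s^2 - 4*s - 2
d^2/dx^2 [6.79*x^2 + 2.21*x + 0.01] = 13.5800000000000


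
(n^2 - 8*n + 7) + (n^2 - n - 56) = 2*n^2 - 9*n - 49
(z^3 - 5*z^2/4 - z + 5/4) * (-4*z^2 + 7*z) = -4*z^5 + 12*z^4 - 19*z^3/4 - 12*z^2 + 35*z/4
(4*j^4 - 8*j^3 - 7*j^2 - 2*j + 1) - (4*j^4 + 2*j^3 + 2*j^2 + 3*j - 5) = -10*j^3 - 9*j^2 - 5*j + 6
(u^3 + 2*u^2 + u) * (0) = 0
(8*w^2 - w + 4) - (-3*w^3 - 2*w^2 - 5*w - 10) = 3*w^3 + 10*w^2 + 4*w + 14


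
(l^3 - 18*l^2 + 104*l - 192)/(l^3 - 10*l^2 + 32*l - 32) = (l^2 - 14*l + 48)/(l^2 - 6*l + 8)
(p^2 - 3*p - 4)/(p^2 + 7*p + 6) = (p - 4)/(p + 6)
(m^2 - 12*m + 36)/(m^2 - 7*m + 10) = (m^2 - 12*m + 36)/(m^2 - 7*m + 10)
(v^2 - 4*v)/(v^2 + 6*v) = (v - 4)/(v + 6)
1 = 1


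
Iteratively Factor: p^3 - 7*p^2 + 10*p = (p - 5)*(p^2 - 2*p) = p*(p - 5)*(p - 2)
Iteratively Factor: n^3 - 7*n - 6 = (n + 2)*(n^2 - 2*n - 3) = (n + 1)*(n + 2)*(n - 3)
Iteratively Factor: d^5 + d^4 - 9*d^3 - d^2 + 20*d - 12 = (d - 1)*(d^4 + 2*d^3 - 7*d^2 - 8*d + 12) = (d - 1)*(d + 3)*(d^3 - d^2 - 4*d + 4) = (d - 1)^2*(d + 3)*(d^2 - 4) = (d - 2)*(d - 1)^2*(d + 3)*(d + 2)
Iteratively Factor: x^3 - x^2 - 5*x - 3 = (x + 1)*(x^2 - 2*x - 3) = (x + 1)^2*(x - 3)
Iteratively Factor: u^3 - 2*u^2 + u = (u)*(u^2 - 2*u + 1) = u*(u - 1)*(u - 1)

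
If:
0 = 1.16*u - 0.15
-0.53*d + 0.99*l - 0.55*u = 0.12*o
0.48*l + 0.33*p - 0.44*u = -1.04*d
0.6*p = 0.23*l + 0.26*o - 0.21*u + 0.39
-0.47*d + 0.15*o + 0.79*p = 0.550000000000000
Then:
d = -0.14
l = -0.00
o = 0.01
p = 0.61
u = 0.13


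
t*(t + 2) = t^2 + 2*t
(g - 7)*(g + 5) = g^2 - 2*g - 35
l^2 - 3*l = l*(l - 3)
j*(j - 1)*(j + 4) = j^3 + 3*j^2 - 4*j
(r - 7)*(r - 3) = r^2 - 10*r + 21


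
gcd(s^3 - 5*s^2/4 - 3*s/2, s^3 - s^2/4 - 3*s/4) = s^2 + 3*s/4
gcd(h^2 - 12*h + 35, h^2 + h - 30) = h - 5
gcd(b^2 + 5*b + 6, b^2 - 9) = b + 3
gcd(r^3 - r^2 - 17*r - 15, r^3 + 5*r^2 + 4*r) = r + 1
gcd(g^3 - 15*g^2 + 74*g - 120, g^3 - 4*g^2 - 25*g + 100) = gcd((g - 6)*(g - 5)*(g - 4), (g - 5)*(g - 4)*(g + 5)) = g^2 - 9*g + 20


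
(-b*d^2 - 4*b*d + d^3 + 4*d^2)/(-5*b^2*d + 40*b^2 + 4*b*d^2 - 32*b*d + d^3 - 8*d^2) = d*(d + 4)/(5*b*d - 40*b + d^2 - 8*d)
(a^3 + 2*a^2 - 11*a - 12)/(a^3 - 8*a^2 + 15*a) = (a^2 + 5*a + 4)/(a*(a - 5))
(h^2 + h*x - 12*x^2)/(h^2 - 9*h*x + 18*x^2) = (-h - 4*x)/(-h + 6*x)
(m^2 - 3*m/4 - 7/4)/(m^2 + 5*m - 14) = (4*m^2 - 3*m - 7)/(4*(m^2 + 5*m - 14))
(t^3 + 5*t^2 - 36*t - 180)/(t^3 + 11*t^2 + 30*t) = (t - 6)/t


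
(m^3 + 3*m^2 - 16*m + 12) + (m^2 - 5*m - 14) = m^3 + 4*m^2 - 21*m - 2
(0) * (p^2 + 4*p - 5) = 0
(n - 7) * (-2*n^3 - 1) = -2*n^4 + 14*n^3 - n + 7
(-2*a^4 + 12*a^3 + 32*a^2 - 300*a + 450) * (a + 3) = -2*a^5 + 6*a^4 + 68*a^3 - 204*a^2 - 450*a + 1350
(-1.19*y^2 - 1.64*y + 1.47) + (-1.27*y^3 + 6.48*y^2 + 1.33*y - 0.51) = -1.27*y^3 + 5.29*y^2 - 0.31*y + 0.96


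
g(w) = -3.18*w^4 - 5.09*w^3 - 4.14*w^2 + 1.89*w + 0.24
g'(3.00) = -503.82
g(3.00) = -426.36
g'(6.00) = -3345.03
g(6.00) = -5358.18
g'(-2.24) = 86.78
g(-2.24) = -47.62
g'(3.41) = -708.28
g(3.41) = -673.26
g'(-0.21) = 3.07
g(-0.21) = -0.30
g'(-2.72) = 167.41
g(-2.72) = -107.16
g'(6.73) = -4622.78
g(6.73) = -8249.69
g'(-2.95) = 219.98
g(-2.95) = -151.52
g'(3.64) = -844.04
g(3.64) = -851.47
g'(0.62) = -12.14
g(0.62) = -1.86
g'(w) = -12.72*w^3 - 15.27*w^2 - 8.28*w + 1.89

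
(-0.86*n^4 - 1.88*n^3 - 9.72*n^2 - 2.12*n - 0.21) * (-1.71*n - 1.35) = 1.4706*n^5 + 4.3758*n^4 + 19.1592*n^3 + 16.7472*n^2 + 3.2211*n + 0.2835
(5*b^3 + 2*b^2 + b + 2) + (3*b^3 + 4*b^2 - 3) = 8*b^3 + 6*b^2 + b - 1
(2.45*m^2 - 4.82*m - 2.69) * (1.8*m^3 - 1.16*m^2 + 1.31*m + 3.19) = 4.41*m^5 - 11.518*m^4 + 3.9587*m^3 + 4.6217*m^2 - 18.8997*m - 8.5811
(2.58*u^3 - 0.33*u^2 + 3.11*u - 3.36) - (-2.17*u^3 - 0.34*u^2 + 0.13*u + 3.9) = 4.75*u^3 + 0.01*u^2 + 2.98*u - 7.26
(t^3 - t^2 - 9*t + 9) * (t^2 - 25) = t^5 - t^4 - 34*t^3 + 34*t^2 + 225*t - 225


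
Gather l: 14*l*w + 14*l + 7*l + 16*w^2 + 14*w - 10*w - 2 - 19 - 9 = l*(14*w + 21) + 16*w^2 + 4*w - 30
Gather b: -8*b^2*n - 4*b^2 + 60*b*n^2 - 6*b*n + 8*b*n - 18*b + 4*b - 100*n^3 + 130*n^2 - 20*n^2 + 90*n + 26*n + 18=b^2*(-8*n - 4) + b*(60*n^2 + 2*n - 14) - 100*n^3 + 110*n^2 + 116*n + 18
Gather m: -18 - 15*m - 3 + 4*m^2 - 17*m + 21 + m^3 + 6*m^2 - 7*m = m^3 + 10*m^2 - 39*m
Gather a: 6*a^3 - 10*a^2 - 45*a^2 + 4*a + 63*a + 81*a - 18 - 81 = 6*a^3 - 55*a^2 + 148*a - 99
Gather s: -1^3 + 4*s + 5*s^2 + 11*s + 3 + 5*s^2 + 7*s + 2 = 10*s^2 + 22*s + 4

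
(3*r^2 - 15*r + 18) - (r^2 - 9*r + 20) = 2*r^2 - 6*r - 2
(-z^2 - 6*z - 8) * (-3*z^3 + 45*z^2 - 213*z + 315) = 3*z^5 - 27*z^4 - 33*z^3 + 603*z^2 - 186*z - 2520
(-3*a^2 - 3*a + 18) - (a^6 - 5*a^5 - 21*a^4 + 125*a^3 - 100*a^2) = -a^6 + 5*a^5 + 21*a^4 - 125*a^3 + 97*a^2 - 3*a + 18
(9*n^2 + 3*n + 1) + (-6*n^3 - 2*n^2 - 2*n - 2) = -6*n^3 + 7*n^2 + n - 1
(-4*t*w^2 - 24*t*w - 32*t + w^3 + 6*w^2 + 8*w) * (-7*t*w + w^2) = 28*t^2*w^3 + 168*t^2*w^2 + 224*t^2*w - 11*t*w^4 - 66*t*w^3 - 88*t*w^2 + w^5 + 6*w^4 + 8*w^3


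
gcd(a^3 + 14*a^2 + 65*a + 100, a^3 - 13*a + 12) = a + 4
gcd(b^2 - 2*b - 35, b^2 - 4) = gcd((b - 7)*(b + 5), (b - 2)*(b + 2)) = 1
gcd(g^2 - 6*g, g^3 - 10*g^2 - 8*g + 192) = g - 6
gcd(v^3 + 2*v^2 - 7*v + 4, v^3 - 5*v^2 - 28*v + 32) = v^2 + 3*v - 4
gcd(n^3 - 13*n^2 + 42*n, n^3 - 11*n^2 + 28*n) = n^2 - 7*n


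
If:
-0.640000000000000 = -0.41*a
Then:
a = 1.56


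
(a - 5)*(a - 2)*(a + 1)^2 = a^4 - 5*a^3 - 3*a^2 + 13*a + 10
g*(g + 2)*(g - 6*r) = g^3 - 6*g^2*r + 2*g^2 - 12*g*r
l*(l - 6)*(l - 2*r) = l^3 - 2*l^2*r - 6*l^2 + 12*l*r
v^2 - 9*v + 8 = (v - 8)*(v - 1)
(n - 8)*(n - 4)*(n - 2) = n^3 - 14*n^2 + 56*n - 64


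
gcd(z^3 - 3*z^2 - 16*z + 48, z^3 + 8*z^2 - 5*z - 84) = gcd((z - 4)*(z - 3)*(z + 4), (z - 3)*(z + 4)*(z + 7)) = z^2 + z - 12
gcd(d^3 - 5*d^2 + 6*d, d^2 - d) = d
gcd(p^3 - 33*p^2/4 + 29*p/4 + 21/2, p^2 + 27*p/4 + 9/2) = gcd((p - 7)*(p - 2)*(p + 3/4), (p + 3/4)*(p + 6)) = p + 3/4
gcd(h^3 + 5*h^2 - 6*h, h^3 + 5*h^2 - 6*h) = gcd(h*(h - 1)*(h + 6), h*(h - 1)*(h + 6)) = h^3 + 5*h^2 - 6*h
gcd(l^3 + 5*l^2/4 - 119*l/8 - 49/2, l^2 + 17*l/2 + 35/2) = l + 7/2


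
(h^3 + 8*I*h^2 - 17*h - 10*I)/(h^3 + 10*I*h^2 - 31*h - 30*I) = (h + I)/(h + 3*I)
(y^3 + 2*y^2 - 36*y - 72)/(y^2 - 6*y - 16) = (y^2 - 36)/(y - 8)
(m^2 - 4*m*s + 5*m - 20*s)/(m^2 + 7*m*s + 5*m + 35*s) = (m - 4*s)/(m + 7*s)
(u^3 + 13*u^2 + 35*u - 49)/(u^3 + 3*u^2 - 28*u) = (u^2 + 6*u - 7)/(u*(u - 4))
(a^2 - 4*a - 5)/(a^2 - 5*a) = (a + 1)/a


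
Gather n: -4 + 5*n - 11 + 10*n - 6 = 15*n - 21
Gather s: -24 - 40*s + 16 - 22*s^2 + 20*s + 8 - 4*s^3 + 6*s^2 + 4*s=-4*s^3 - 16*s^2 - 16*s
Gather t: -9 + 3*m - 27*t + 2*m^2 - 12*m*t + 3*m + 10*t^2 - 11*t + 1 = 2*m^2 + 6*m + 10*t^2 + t*(-12*m - 38) - 8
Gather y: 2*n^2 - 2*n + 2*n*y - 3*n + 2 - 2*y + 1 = 2*n^2 - 5*n + y*(2*n - 2) + 3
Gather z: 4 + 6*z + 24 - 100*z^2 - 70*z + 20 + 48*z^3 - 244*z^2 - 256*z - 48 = 48*z^3 - 344*z^2 - 320*z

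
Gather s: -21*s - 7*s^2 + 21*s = -7*s^2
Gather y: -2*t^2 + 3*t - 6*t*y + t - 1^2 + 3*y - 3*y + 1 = -2*t^2 - 6*t*y + 4*t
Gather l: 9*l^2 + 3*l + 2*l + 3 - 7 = 9*l^2 + 5*l - 4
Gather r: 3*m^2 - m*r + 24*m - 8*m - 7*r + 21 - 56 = 3*m^2 + 16*m + r*(-m - 7) - 35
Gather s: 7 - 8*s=7 - 8*s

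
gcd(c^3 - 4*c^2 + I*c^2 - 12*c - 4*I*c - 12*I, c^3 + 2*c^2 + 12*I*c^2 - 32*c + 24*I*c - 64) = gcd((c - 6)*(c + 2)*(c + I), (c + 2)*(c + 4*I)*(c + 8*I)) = c + 2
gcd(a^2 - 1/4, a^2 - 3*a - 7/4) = a + 1/2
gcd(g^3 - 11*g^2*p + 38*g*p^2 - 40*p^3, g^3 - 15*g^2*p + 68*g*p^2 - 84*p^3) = -g + 2*p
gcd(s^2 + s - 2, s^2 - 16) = 1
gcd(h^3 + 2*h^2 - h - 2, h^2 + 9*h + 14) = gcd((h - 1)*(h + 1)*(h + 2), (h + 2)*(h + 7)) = h + 2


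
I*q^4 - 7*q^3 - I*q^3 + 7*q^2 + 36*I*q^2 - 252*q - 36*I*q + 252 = (q - 6*I)*(q + 6*I)*(q + 7*I)*(I*q - I)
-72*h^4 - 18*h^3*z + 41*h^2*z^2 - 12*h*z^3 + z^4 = (-6*h + z)*(-4*h + z)*(-3*h + z)*(h + z)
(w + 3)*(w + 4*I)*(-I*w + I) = -I*w^3 + 4*w^2 - 2*I*w^2 + 8*w + 3*I*w - 12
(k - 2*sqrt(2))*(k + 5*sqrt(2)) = k^2 + 3*sqrt(2)*k - 20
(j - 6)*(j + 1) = j^2 - 5*j - 6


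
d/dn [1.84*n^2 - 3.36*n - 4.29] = 3.68*n - 3.36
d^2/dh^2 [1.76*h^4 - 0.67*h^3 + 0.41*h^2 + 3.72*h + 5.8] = 21.12*h^2 - 4.02*h + 0.82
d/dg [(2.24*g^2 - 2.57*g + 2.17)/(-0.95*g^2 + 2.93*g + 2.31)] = (4.1217*g^2 + 14.4718*g - 12.2948)/(0.9025*g^4 - 5.567*g^3 + 4.1959*g^2 + 13.5366*g + 5.3361)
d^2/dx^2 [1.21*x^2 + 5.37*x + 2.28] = 2.42000000000000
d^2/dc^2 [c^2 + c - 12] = 2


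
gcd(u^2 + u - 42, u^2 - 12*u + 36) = u - 6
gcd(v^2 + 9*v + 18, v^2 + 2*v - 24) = v + 6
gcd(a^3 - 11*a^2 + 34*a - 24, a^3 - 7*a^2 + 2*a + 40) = a - 4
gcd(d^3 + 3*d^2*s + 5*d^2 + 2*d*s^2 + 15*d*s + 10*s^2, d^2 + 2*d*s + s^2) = d + s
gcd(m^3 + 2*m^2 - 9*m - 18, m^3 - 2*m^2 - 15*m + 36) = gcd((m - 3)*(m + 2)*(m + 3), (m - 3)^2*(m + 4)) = m - 3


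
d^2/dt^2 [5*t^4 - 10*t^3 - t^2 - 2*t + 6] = 60*t^2 - 60*t - 2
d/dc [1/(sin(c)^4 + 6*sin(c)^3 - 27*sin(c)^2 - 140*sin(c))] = 2*(-2*sin(c)^3 - 9*sin(c)^2 + 27*sin(c) + 70)*cos(c)/((sin(c)^3 + 6*sin(c)^2 - 27*sin(c) - 140)^2*sin(c)^2)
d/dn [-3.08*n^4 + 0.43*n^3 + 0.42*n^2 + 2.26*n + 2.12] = -12.32*n^3 + 1.29*n^2 + 0.84*n + 2.26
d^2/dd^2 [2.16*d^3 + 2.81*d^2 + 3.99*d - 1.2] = 12.96*d + 5.62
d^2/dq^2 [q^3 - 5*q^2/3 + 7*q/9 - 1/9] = 6*q - 10/3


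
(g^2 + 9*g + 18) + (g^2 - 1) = 2*g^2 + 9*g + 17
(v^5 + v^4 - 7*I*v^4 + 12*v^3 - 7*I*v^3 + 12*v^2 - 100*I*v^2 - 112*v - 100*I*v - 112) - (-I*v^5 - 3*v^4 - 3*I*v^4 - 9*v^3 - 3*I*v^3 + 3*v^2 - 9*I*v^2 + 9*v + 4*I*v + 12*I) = v^5 + I*v^5 + 4*v^4 - 4*I*v^4 + 21*v^3 - 4*I*v^3 + 9*v^2 - 91*I*v^2 - 121*v - 104*I*v - 112 - 12*I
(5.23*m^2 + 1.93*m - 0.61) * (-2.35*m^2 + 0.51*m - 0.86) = -12.2905*m^4 - 1.8682*m^3 - 2.08*m^2 - 1.9709*m + 0.5246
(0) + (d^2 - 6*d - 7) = d^2 - 6*d - 7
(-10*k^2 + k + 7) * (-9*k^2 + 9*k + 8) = 90*k^4 - 99*k^3 - 134*k^2 + 71*k + 56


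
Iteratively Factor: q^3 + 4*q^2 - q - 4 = (q + 1)*(q^2 + 3*q - 4) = (q + 1)*(q + 4)*(q - 1)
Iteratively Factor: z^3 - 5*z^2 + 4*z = (z - 1)*(z^2 - 4*z) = (z - 4)*(z - 1)*(z)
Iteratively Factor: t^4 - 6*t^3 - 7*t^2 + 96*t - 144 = (t - 4)*(t^3 - 2*t^2 - 15*t + 36) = (t - 4)*(t - 3)*(t^2 + t - 12) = (t - 4)*(t - 3)^2*(t + 4)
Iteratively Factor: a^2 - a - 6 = (a - 3)*(a + 2)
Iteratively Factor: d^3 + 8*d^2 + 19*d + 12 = (d + 1)*(d^2 + 7*d + 12) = (d + 1)*(d + 3)*(d + 4)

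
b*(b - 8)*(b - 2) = b^3 - 10*b^2 + 16*b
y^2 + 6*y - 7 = (y - 1)*(y + 7)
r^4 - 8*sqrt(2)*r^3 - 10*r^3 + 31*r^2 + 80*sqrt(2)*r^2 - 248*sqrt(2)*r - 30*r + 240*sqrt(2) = (r - 5)*(r - 3)*(r - 2)*(r - 8*sqrt(2))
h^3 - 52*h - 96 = (h - 8)*(h + 2)*(h + 6)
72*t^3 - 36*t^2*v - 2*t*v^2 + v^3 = (-6*t + v)*(-2*t + v)*(6*t + v)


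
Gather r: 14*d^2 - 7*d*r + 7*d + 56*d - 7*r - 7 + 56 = 14*d^2 + 63*d + r*(-7*d - 7) + 49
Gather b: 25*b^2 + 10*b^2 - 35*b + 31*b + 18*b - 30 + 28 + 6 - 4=35*b^2 + 14*b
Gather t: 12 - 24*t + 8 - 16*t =20 - 40*t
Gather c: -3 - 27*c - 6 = -27*c - 9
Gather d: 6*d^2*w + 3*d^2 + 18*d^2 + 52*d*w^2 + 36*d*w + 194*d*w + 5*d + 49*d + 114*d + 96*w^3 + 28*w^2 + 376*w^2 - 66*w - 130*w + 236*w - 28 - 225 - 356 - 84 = d^2*(6*w + 21) + d*(52*w^2 + 230*w + 168) + 96*w^3 + 404*w^2 + 40*w - 693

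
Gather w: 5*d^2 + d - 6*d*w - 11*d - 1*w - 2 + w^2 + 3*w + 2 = 5*d^2 - 10*d + w^2 + w*(2 - 6*d)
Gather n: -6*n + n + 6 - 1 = 5 - 5*n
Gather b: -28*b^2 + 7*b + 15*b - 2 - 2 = -28*b^2 + 22*b - 4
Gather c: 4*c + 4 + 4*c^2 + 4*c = 4*c^2 + 8*c + 4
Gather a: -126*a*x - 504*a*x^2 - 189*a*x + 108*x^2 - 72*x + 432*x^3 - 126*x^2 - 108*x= a*(-504*x^2 - 315*x) + 432*x^3 - 18*x^2 - 180*x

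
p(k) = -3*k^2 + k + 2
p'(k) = 1 - 6*k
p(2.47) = -13.83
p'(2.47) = -13.82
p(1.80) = -5.92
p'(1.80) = -9.80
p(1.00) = 0.00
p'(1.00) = -5.00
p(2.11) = -9.25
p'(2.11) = -11.66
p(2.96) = -21.32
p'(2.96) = -16.76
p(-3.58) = -40.03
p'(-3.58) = 22.48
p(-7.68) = -182.63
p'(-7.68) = 47.08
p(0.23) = 2.07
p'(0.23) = -0.38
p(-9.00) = -250.00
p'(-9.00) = 55.00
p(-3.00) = -28.00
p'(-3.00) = 19.00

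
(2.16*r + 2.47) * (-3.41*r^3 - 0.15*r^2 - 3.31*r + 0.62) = -7.3656*r^4 - 8.7467*r^3 - 7.5201*r^2 - 6.8365*r + 1.5314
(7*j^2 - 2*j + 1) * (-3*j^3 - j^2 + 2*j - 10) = -21*j^5 - j^4 + 13*j^3 - 75*j^2 + 22*j - 10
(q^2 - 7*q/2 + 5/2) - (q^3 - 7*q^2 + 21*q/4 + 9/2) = -q^3 + 8*q^2 - 35*q/4 - 2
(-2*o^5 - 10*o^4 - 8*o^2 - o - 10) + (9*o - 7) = -2*o^5 - 10*o^4 - 8*o^2 + 8*o - 17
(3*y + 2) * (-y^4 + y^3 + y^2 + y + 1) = -3*y^5 + y^4 + 5*y^3 + 5*y^2 + 5*y + 2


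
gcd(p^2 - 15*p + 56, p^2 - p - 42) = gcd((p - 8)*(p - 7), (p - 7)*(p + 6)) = p - 7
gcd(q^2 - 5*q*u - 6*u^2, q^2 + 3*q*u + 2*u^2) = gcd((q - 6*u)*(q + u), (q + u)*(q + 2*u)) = q + u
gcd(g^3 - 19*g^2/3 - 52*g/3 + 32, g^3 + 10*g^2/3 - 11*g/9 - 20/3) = g^2 + 5*g/3 - 4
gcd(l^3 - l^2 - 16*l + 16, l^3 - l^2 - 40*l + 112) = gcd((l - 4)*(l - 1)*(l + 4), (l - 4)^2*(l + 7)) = l - 4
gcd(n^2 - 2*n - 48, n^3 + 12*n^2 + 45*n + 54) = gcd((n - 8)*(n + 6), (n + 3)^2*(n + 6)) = n + 6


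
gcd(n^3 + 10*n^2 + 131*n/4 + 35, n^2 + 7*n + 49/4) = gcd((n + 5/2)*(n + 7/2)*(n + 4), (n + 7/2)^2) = n + 7/2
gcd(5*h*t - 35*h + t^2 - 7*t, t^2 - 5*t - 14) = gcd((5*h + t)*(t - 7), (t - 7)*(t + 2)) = t - 7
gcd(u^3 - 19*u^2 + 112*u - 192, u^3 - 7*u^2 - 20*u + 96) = u^2 - 11*u + 24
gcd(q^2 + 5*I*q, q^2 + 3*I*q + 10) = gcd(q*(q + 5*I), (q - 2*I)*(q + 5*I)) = q + 5*I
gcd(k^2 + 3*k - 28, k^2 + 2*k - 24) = k - 4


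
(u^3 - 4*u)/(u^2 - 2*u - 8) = u*(u - 2)/(u - 4)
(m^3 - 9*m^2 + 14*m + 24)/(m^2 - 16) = (m^2 - 5*m - 6)/(m + 4)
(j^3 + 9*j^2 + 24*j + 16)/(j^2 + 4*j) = j + 5 + 4/j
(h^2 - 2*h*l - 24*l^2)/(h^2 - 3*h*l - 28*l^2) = (h - 6*l)/(h - 7*l)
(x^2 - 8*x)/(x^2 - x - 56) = x/(x + 7)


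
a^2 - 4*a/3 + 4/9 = (a - 2/3)^2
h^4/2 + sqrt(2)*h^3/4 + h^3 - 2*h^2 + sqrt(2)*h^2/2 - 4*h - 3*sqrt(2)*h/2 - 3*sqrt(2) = (h/2 + sqrt(2)/2)*(h + 2)*(h - 3*sqrt(2)/2)*(h + sqrt(2))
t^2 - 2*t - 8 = (t - 4)*(t + 2)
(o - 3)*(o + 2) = o^2 - o - 6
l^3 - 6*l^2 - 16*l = l*(l - 8)*(l + 2)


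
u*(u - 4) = u^2 - 4*u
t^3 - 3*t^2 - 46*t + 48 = (t - 8)*(t - 1)*(t + 6)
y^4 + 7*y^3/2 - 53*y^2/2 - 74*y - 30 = (y - 5)*(y + 1/2)*(y + 2)*(y + 6)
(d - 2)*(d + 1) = d^2 - d - 2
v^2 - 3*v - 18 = (v - 6)*(v + 3)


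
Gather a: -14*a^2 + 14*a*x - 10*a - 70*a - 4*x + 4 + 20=-14*a^2 + a*(14*x - 80) - 4*x + 24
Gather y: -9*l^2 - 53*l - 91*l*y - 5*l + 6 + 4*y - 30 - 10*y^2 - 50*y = -9*l^2 - 58*l - 10*y^2 + y*(-91*l - 46) - 24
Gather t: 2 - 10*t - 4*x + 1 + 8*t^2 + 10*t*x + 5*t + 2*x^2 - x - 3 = 8*t^2 + t*(10*x - 5) + 2*x^2 - 5*x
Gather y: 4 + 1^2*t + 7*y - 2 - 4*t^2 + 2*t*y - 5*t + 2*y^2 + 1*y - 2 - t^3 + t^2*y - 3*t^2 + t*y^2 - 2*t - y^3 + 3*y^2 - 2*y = -t^3 - 7*t^2 - 6*t - y^3 + y^2*(t + 5) + y*(t^2 + 2*t + 6)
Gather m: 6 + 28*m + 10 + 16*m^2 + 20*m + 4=16*m^2 + 48*m + 20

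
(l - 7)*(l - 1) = l^2 - 8*l + 7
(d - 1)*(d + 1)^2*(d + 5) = d^4 + 6*d^3 + 4*d^2 - 6*d - 5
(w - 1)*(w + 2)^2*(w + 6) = w^4 + 9*w^3 + 18*w^2 - 4*w - 24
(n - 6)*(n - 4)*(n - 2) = n^3 - 12*n^2 + 44*n - 48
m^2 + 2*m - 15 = (m - 3)*(m + 5)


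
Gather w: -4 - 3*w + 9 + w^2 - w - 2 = w^2 - 4*w + 3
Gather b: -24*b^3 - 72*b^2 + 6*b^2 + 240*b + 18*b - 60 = -24*b^3 - 66*b^2 + 258*b - 60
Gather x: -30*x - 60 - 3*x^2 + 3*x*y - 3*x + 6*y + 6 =-3*x^2 + x*(3*y - 33) + 6*y - 54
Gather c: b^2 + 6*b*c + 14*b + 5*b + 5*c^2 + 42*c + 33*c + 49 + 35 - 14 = b^2 + 19*b + 5*c^2 + c*(6*b + 75) + 70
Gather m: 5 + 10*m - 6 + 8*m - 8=18*m - 9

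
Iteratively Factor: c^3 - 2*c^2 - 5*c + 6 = (c + 2)*(c^2 - 4*c + 3) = (c - 3)*(c + 2)*(c - 1)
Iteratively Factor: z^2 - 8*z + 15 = (z - 5)*(z - 3)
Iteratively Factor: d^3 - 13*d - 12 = (d + 3)*(d^2 - 3*d - 4) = (d + 1)*(d + 3)*(d - 4)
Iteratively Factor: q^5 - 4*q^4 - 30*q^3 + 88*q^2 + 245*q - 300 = (q - 5)*(q^4 + q^3 - 25*q^2 - 37*q + 60) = (q - 5)*(q + 3)*(q^3 - 2*q^2 - 19*q + 20) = (q - 5)*(q + 3)*(q + 4)*(q^2 - 6*q + 5) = (q - 5)*(q - 1)*(q + 3)*(q + 4)*(q - 5)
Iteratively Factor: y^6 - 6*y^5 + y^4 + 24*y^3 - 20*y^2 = (y - 1)*(y^5 - 5*y^4 - 4*y^3 + 20*y^2) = y*(y - 1)*(y^4 - 5*y^3 - 4*y^2 + 20*y) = y^2*(y - 1)*(y^3 - 5*y^2 - 4*y + 20) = y^2*(y - 5)*(y - 1)*(y^2 - 4) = y^2*(y - 5)*(y - 1)*(y + 2)*(y - 2)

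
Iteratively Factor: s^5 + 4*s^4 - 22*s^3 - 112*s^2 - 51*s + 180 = (s - 1)*(s^4 + 5*s^3 - 17*s^2 - 129*s - 180) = (s - 5)*(s - 1)*(s^3 + 10*s^2 + 33*s + 36) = (s - 5)*(s - 1)*(s + 3)*(s^2 + 7*s + 12) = (s - 5)*(s - 1)*(s + 3)*(s + 4)*(s + 3)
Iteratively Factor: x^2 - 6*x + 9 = (x - 3)*(x - 3)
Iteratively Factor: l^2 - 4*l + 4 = (l - 2)*(l - 2)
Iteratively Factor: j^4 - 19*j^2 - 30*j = (j)*(j^3 - 19*j - 30) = j*(j + 2)*(j^2 - 2*j - 15) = j*(j + 2)*(j + 3)*(j - 5)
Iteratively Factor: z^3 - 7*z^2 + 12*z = (z - 3)*(z^2 - 4*z) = (z - 4)*(z - 3)*(z)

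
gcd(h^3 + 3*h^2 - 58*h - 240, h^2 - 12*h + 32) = h - 8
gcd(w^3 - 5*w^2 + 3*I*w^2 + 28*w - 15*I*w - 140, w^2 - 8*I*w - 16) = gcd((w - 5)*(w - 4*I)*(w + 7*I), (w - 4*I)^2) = w - 4*I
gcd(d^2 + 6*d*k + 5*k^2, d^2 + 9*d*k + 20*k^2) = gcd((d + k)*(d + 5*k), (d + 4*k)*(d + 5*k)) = d + 5*k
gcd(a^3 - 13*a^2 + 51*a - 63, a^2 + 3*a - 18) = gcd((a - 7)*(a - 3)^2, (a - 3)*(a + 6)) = a - 3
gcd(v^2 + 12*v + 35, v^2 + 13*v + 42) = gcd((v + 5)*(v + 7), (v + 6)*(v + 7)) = v + 7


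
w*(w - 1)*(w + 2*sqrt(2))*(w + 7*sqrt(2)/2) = w^4 - w^3 + 11*sqrt(2)*w^3/2 - 11*sqrt(2)*w^2/2 + 14*w^2 - 14*w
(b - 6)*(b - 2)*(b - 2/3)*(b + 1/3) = b^4 - 25*b^3/3 + 130*b^2/9 - 20*b/9 - 8/3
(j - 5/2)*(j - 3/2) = j^2 - 4*j + 15/4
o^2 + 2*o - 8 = (o - 2)*(o + 4)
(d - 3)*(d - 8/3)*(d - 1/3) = d^3 - 6*d^2 + 89*d/9 - 8/3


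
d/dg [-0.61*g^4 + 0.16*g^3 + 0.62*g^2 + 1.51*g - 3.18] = -2.44*g^3 + 0.48*g^2 + 1.24*g + 1.51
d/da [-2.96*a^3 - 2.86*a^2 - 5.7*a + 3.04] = -8.88*a^2 - 5.72*a - 5.7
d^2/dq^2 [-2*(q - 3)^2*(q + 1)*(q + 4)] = -24*q^2 + 12*q + 68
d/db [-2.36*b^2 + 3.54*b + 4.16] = 3.54 - 4.72*b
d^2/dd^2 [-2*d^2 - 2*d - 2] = -4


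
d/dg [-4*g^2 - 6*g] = -8*g - 6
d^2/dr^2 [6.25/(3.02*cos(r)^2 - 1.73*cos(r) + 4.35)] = (-228.01*(1 - cos(r)^2)^2 + 97.96125*cos(r)^3 + 195.714375*cos(r)^2 - 242.956875*cos(r) + 101.20875)/(3.02*cos(r)^2 - 1.73*cos(r) + 4.35)^3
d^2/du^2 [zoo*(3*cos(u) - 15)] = zoo*cos(u)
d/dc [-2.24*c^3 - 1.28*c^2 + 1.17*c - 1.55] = -6.72*c^2 - 2.56*c + 1.17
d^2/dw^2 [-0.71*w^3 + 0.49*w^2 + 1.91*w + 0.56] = 0.98 - 4.26*w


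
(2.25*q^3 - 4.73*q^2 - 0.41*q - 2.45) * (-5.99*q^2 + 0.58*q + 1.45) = -13.4775*q^5 + 29.6377*q^4 + 2.975*q^3 + 7.5792*q^2 - 2.0155*q - 3.5525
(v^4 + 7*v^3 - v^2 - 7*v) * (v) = v^5 + 7*v^4 - v^3 - 7*v^2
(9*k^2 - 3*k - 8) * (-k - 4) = -9*k^3 - 33*k^2 + 20*k + 32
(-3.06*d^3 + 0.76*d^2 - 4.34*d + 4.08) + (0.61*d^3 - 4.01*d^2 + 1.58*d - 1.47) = -2.45*d^3 - 3.25*d^2 - 2.76*d + 2.61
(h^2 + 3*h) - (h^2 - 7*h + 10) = 10*h - 10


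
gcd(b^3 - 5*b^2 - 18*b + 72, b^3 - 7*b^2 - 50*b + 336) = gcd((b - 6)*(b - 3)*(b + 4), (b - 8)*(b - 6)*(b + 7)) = b - 6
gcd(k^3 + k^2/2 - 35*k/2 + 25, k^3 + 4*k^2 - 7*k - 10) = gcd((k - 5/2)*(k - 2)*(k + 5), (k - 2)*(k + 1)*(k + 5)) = k^2 + 3*k - 10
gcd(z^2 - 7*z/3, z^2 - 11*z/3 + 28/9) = z - 7/3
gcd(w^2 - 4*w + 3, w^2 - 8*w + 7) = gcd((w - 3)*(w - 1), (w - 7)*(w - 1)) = w - 1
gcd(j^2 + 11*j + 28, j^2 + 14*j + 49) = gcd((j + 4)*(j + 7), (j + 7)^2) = j + 7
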